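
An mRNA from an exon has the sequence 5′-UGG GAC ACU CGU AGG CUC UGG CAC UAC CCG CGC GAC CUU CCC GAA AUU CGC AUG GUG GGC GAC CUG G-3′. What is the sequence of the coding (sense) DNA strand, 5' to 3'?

5'-TGGGACACTCGTAGGCTCTGGCACTACCCGCGCGACCTTCCCGAAATTCGCATGGTGGGCGACCTGG-3'

The coding DNA strand has the same 5'→3' sequence as the mRNA with U replaced by T.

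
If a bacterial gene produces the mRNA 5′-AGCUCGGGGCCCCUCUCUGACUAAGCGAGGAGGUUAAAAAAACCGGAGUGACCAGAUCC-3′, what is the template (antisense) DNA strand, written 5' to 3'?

Replace U with T to get the coding DNA strand: AGCTCGGGGCCCCTCTCTGACTAAGCGAGGAGGTTAAAAAAACCGGAGTGACCAGATCC. The template strand is its reverse complement (complement TCGAGCCCCGGGGAGAGACTGATTCGCTCCTCCAATTTTTTTGGCCTCACTGGTCTAGG, then reverse).

5'-GGATCTGGTCACTCCGGTTTTTTTAACCTCCTCGCTTAGTCAGAGAGGGGCCCCGAGCT-3'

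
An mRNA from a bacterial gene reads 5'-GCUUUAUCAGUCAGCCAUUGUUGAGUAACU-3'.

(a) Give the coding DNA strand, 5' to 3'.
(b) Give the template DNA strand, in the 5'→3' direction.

(a) 5′-GCTTTATCAGTCAGCCATTGTTGAGTAACT-3′
(b) 5′-AGTTACTCAACAATGGCTGACTGATAAAGC-3′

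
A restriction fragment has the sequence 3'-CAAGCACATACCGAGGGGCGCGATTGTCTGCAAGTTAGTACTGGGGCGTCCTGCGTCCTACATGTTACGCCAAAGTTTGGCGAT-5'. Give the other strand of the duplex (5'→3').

5′-GTTCGTGTATGGCTCCCCGCGCTAACAGACGTTCAATCATGACCCCGCAGGACGCAGGATGTACAATGCGGTTTCAAACCGCTA-3′

The strand is given 3'→5', so its complement runs 5'→3' in the same left-to-right order: pair each base A↔T, G↔C.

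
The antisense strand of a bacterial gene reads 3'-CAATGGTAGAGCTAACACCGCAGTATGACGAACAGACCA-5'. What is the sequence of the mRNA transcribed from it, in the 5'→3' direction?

5'-GUUACCAUCUCGAUUGUGGCGUCAUACUGCUUGUCUGGU-3'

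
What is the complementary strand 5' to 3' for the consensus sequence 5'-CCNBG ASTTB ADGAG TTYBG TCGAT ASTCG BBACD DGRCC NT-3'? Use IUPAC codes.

5'-ANGGYCHHGTVVCGASTATCGACVRAACTCHTVAASTCVNGG-3'

Standard pairs A↔T, G↔C; ambiguity codes pair R↔Y, S↔S, B↔V, D↔H, N↔N. Complement (GGNVCTSAAVTHCTCAARVCAGCTATSAGCVVTGHHCYGGNA), then reverse for 5'→3'.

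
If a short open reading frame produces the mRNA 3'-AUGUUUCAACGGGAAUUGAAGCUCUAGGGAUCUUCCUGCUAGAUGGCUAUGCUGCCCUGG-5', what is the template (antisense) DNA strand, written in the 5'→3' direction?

5′-TACAAAGTTGCCCTTAACTTCGAGATCCCTAGAAGGACGATCTACCGATACGACGGGACC-3′

Written 5'→3' the mRNA is GGUCCCGUCGUAUCGGUAGAUCGUCCUUCUAGGGAUCUCGAAGUUAAGGGCAACUUUGUA, so the coding DNA strand is GGTCCCGTCGTATCGGTAGATCGTCCTTCTAGGGATCTCGAAGTTAAGGGCAACTTTGTA. The template is its reverse complement.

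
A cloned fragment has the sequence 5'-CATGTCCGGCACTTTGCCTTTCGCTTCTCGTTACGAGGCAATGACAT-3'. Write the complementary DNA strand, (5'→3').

The complement of CATGTCCGGCACTTTGCCTTTCGCTTCTCGTTACGAGGCAATGACAT is GTACAGGCCGTGAAACGGAAAGCGAAGAGCAATGCTCCGTTACTGTA (A↔T, G↔C). DNA strands are antiparallel, so the complementary strand runs 3'→5'; reversing gives the 5'→3' form.

5'-ATGTCATTGCCTCGTAACGAGAAGCGAAAGGCAAAGTGCCGGACATG-3'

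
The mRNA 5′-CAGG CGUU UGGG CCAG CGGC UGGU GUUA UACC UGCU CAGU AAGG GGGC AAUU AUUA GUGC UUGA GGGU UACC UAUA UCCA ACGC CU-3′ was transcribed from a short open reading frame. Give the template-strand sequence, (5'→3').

Replace U with T to get the coding DNA strand: CAGGCGTTTGGGCCAGCGGCTGGTGTTATACCTGCTCAGTAAGGGGGCAATTATTAGTGCTTGAGGGTTACCTATATCCAACGCCT. The template strand is its reverse complement (complement GTCCGCAAACCCGGTCGCCGACCACAATATGGACGAGTCATTCCCCCGTTAATAATCACGAACTCCCAATGGATATAGGTTGCGGA, then reverse).

5'-AGGCGTTGGATATAGGTAACCCTCAAGCACTAATAATTGCCCCCTTACTGAGCAGGTATAACACCAGCCGCTGGCCCAAACGCCTG-3'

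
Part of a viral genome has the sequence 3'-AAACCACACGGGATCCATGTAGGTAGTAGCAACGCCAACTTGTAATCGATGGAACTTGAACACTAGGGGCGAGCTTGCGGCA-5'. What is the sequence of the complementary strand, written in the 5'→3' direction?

5'-TTTGGTGTGCCCTAGGTACATCCATCATCGTTGCGGTTGAACATTAGCTACCTTGAACTTGTGATCCCCGCTCGAACGCCGT-3'

The strand is given 3'→5', so its complement runs 5'→3' in the same left-to-right order: pair each base A↔T, G↔C.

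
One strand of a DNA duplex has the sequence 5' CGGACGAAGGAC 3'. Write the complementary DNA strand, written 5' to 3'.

Pairing A↔T and G↔C gives GCCTGCTTCCTG, running 3'→5'. Reverse for the 5'→3' convention.

5'-GTCCTTCGTCCG-3'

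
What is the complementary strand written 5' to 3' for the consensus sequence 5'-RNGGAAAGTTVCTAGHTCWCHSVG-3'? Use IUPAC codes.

Standard pairs A↔T, G↔C; ambiguity codes pair R↔Y, W↔W, S↔S, H↔D, V↔B, N↔N. Complement (YNCCTTTCAABGATCDAGWGDSBC), then reverse for 5'→3'.

5'-CBSDGWGADCTAGBAACTTTCCNY-3'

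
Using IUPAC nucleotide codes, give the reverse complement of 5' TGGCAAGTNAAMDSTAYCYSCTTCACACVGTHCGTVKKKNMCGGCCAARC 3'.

Standard pairs A↔T, G↔C; ambiguity codes pair R↔Y, M↔K, S↔S, D↔H, V↔B, N↔N. Complement (ACCGTTCANTTKHSATRGRSGAAGTGTGBCADGCABMMMNKGCCGGTTYG), then reverse for 5'→3'.

5'-GYTTGGCCGKNMMMBACGDACBGTGTGAAGSRGRTASHKTTNACTTGCCA-3'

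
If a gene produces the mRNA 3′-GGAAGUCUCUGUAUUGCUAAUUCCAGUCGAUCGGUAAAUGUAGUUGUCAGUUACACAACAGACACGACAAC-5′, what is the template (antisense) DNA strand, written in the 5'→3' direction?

Written 5'→3' the mRNA is CAACAGCACAGACAACACAUUGACUGUUGAUGUAAAUGGCUAGCUGACCUUAAUCGUUAUGUCUCUGAAGG, so the coding DNA strand is CAACAGCACAGACAACACATTGACTGTTGATGTAAATGGCTAGCTGACCTTAATCGTTATGTCTCTGAAGG. The template is its reverse complement.

5'-CCTTCAGAGACATAACGATTAAGGTCAGCTAGCCATTTACATCAACAGTCAATGTGTTGTCTGTGCTGTTG-3'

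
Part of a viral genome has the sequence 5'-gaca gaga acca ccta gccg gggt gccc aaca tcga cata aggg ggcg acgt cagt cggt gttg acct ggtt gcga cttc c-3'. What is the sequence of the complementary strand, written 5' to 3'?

5'-GGAAGTCGCAACCAGGTCAACACCGACTGACGTCGCCCCCTTATGTCGATGTTGGGCACCCCGGCTAGGTGGTTCTCTGTC-3'

The complement of GACAGAGAACCACCTAGCCGGGGTGCCCAACATCGACATAAGGGGGCGACGTCAGTCGGTGTTGACCTGGTTGCGACTTCC is CTGTCTCTTGGTGGATCGGCCCCACGGGTTGTAGCTGTATTCCCCCGCTGCAGTCAGCCACAACTGGACCAACGCTGAAGG (A↔T, G↔C). DNA strands are antiparallel, so the complementary strand runs 3'→5'; reversing gives the 5'→3' form.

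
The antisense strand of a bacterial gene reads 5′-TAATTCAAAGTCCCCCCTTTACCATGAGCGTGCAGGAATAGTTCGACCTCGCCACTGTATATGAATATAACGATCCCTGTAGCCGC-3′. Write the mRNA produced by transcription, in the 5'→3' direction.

The mRNA has the sequence of the coding strand (reverse complement of the template) with T→U. Reverse complement of TAATTCAAAGTCCCCCCTTTACCATGAGCGTGCAGGAATAGTTCGACCTCGCCACTGTATATGAATATAACGATCCCTGTAGCCGC is GCGGCTACAGGGATCGTTATATTCATATACAGTGGCGAGGTCGAACTATTCCTGCACGCTCATGGTAAAGGGGGGACTTTGAATTA; then T→U.

5'-GCGGCUACAGGGAUCGUUAUAUUCAUAUACAGUGGCGAGGUCGAACUAUUCCUGCACGCUCAUGGUAAAGGGGGGACUUUGAAUUA-3'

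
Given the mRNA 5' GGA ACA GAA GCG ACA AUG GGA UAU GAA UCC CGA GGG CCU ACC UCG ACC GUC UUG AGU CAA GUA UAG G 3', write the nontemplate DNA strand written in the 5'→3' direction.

5'-GGAACAGAAGCGACAATGGGATATGAATCCCGAGGGCCTACCTCGACCGTCTTGAGTCAAGTATAGG-3'

The coding DNA strand has the same 5'→3' sequence as the mRNA with U replaced by T.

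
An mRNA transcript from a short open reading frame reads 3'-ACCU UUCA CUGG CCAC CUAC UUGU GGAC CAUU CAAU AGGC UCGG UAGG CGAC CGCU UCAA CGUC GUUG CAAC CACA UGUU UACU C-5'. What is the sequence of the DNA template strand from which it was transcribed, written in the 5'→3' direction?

5′-TGGAAAGTGACCGGTGGATGAACACCTGGTAAGTTATCCGAGCCATCCGCTGGCGAAGTTGCAGCAACGTTGGTGTACAAATGAG-3′

Written 5'→3' the mRNA is CUCAUUUGUACACCAACGUUGCUGCAACUUCGCCAGCGGAUGGCUCGGAUAACUUACCAGGUGUUCAUCCACCGGUCACUUUCCA, so the coding DNA strand is CTCATTTGTACACCAACGTTGCTGCAACTTCGCCAGCGGATGGCTCGGATAACTTACCAGGTGTTCATCCACCGGTCACTTTCCA. The template is its reverse complement.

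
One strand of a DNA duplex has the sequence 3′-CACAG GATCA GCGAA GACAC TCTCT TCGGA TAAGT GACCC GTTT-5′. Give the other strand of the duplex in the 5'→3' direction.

The strand is given 3'→5', so its complement runs 5'→3' in the same left-to-right order: pair each base A↔T, G↔C.

5'-GTGTCCTAGTCGCTTCTGTGAGAGAAGCCTATTCACTGGGCAAA-3'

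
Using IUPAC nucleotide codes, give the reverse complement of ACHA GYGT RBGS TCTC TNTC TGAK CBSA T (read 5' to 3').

5'-ATSVGMTCAGANAGAGASCVYACRCTDGT-3'

Standard pairs A↔T, G↔C; ambiguity codes pair R↔Y, K↔M, S↔S, B↔V, H↔D, N↔N. Complement (TGDTCRCAYVCSAGAGANAGACTMGVSTA), then reverse for 5'→3'.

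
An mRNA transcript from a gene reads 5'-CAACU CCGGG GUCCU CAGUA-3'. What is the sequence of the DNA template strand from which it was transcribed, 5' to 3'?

5′-TACTGAGGACCCCGGAGTTG-3′

Replace U with T to get the coding DNA strand: CAACTCCGGGGTCCTCAGTA. The template strand is its reverse complement (complement GTTGAGGCCCCAGGAGTCAT, then reverse).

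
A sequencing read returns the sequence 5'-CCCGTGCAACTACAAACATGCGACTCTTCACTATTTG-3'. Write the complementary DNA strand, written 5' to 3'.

5′-CAAATAGTGAAGAGTCGCATGTTTGTAGTTGCACGGG-3′

Pairing A↔T and G↔C gives GGGCACGTTGATGTTTGTACGCTGAGAAGTGATAAAC, running 3'→5'. Reverse for the 5'→3' convention.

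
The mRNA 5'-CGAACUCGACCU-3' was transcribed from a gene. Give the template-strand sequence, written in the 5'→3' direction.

Replace U with T to get the coding DNA strand: CGAACTCGACCT. The template strand is its reverse complement (complement GCTTGAGCTGGA, then reverse).

5'-AGGTCGAGTTCG-3'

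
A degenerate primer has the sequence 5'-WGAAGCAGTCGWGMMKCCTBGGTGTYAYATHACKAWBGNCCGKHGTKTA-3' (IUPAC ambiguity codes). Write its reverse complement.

Standard pairs A↔T, G↔C; ambiguity codes pair Y↔R, M↔K, W↔W, B↔V, H↔D, N↔N. Complement (WCTTCGTCAGCWCKKMGGAVCCACARTRTADTGMTWVCNGGCMDCAMAT), then reverse for 5'→3'.

5′-TAMACDMCGGNCVWTMGTDATRTRACACCVAGGMKKCWCGACTGCTTCW-3′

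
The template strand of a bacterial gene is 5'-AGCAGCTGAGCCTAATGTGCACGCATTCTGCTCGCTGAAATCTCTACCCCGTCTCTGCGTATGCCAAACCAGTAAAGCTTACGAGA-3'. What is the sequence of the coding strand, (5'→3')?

The coding strand is complementary and antiparallel to the template: take the complement (A↔T, G↔C) and reverse.

5'-TCTCGTAAGCTTTACTGGTTTGGCATACGCAGAGACGGGGTAGAGATTTCAGCGAGCAGAATGCGTGCACATTAGGCTCAGCTGCT-3'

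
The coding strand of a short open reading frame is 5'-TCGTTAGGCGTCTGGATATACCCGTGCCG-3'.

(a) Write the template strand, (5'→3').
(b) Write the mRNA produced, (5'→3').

(a) The template strand is the reverse complement of the coding strand: complement AGCAATCCGCAGACCTATATGGGCACGGC, then reverse.
(b) mRNA matches the coding strand with T→U.

(a) 5'-CGGCACGGGTATATCCAGACGCCTAACGA-3'
(b) 5'-UCGUUAGGCGUCUGGAUAUACCCGUGCCG-3'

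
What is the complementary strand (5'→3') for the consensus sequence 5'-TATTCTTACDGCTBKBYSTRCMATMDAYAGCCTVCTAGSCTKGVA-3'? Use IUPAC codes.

5'-TBCMAGSCTAGBAGGCTRTHKATKGYASRVMVAGCHGTAAGAATA-3'

Standard pairs A↔T, G↔C; ambiguity codes pair R↔Y, M↔K, S↔S, B↔V, D↔H. Complement (ATAAGAATGHCGAVMVRSAYGKTAKHTRTCGGABGATCSGAMCBT), then reverse for 5'→3'.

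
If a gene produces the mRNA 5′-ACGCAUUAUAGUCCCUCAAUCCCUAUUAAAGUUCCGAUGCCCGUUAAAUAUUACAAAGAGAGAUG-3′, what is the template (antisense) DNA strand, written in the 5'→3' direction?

5'-CATCTCTCTTTGTAATATTTAACGGGCATCGGAACTTTAATAGGGATTGAGGGACTATAATGCGT-3'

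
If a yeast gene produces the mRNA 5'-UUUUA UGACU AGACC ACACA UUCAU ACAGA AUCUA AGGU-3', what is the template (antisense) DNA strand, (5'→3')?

5′-ACCTTAGATTCTGTATGAATGTGTGGTCTAGTCATAAAA-3′

Replace U with T to get the coding DNA strand: TTTTATGACTAGACCACACATTCATACAGAATCTAAGGT. The template strand is its reverse complement (complement AAAATACTGATCTGGTGTGTAAGTATGTCTTAGATTCCA, then reverse).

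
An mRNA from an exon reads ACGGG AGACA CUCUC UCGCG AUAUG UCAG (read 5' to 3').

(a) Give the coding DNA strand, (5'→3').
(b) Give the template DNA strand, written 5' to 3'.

(a) 5'-ACGGGAGACACTCTCTCGCGATATGTCAG-3'
(b) 5'-CTGACATATCGCGAGAGAGTGTCTCCCGT-3'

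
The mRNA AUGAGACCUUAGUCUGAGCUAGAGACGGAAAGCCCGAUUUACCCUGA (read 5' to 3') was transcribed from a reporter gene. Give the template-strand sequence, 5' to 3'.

Replace U with T to get the coding DNA strand: ATGAGACCTTAGTCTGAGCTAGAGACGGAAAGCCCGATTTACCCTGA. The template strand is its reverse complement (complement TACTCTGGAATCAGACTCGATCTCTGCCTTTCGGGCTAAATGGGACT, then reverse).

5'-TCAGGGTAAATCGGGCTTTCCGTCTCTAGCTCAGACTAAGGTCTCAT-3'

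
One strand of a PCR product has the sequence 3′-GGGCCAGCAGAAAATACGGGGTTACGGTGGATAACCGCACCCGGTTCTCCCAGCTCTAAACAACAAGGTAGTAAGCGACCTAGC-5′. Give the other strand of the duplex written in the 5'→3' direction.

5′-CCCGGTCGTCTTTTATGCCCCAATGCCACCTATTGGCGTGGGCCAAGAGGGTCGAGATTTGTTGTTCCATCATTCGCTGGATCG-3′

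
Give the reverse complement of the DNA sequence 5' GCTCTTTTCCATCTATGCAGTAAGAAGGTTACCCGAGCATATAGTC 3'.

5′-GACTATATGCTCGGGTAACCTTCTTACTGCATAGATGGAAAAGAGC-3′

Reading the sequence 3'→5' and pairing each base (A↔T, G↔C) gives the reverse complement directly.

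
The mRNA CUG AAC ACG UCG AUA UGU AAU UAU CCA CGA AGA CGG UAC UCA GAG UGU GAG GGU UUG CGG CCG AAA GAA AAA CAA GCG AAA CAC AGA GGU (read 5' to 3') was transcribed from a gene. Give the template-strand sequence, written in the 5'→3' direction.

5'-ACCTCTGTGTTTCGCTTGTTTTTCTTTCGGCCGCAAACCCTCACACTCTGAGTACCGTCTTCGTGGATAATTACATATCGACGTGTTCAG-3'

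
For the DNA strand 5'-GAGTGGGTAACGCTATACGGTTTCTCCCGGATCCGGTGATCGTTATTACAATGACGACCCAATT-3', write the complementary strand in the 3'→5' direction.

3'-CTCACCCATTGCGATATGCCAAAGAGGGCCTAGGCCACTAGCAATAATGTTACTGCTGGGTTAA-5'

Base-pairing A↔T, G↔C gives the complement. The complementary strand is antiparallel, so paired with a 5'→3' strand it runs 3'→5'.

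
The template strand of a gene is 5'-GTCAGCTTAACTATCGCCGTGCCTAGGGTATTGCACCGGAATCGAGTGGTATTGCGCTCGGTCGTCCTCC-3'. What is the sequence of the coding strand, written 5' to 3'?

The coding strand is complementary and antiparallel to the template: take the complement (A↔T, G↔C) and reverse.

5'-GGAGGACGACCGAGCGCAATACCACTCGATTCCGGTGCAATACCCTAGGCACGGCGATAGTTAAGCTGAC-3'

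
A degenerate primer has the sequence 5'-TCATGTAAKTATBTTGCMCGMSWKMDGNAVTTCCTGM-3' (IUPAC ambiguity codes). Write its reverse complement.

Standard pairs A↔T, G↔C; ambiguity codes pair M↔K, W↔W, S↔S, B↔V, D↔H, N↔N. Complement (AGTACATTMATAVAACGKGCKSWMKHCNTBAAGGACK), then reverse for 5'→3'.

5'-KCAGGAABTNCHKMWSKCGKGCAAVATAMTTACATGA-3'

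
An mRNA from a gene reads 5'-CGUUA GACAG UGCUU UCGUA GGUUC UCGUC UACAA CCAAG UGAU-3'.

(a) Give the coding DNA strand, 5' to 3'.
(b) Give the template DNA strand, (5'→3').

(a) The coding strand matches the mRNA with U→T.
(b) The template strand is the reverse complement of the coding strand.

(a) 5'-CGTTAGACAGTGCTTTCGTAGGTTCTCGTCTACAACCAAGTGAT-3'
(b) 5'-ATCACTTGGTTGTAGACGAGAACCTACGAAAGCACTGTCTAACG-3'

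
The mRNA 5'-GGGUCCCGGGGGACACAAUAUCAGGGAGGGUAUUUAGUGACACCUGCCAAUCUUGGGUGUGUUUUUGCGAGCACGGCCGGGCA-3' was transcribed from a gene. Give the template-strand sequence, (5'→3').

5'-TGCCCGGCCGTGCTCGCAAAAACACACCCAAGATTGGCAGGTGTCACTAAATACCCTCCCTGATATTGTGTCCCCCGGGACCC-3'

Replace U with T to get the coding DNA strand: GGGTCCCGGGGGACACAATATCAGGGAGGGTATTTAGTGACACCTGCCAATCTTGGGTGTGTTTTTGCGAGCACGGCCGGGCA. The template strand is its reverse complement (complement CCCAGGGCCCCCTGTGTTATAGTCCCTCCCATAAATCACTGTGGACGGTTAGAACCCACACAAAAACGCTCGTGCCGGCCCGT, then reverse).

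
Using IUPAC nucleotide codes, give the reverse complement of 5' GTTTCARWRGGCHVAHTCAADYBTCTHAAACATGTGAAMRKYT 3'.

Standard pairs A↔T, G↔C; ambiguity codes pair R↔Y, M↔K, W↔W, B↔V, D↔H. Complement (CAAAGTYWYCCGDBTDAGTTHRVAGADTTTGTACACTTKYMRA), then reverse for 5'→3'.

5'-ARMYKTTCACATGTTTDAGAVRHTTGADTBDGCCYWYTGAAAC-3'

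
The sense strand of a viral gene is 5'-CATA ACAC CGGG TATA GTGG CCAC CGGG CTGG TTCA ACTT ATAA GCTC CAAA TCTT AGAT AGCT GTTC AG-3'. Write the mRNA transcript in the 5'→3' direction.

The mRNA is synthesized from the template strand, so it matches the coding strand with T replaced by U.

5′-CAUAACACCGGGUAUAGUGGCCACCGGGCUGGUUCAACUUAUAAGCUCCAAAUCUUAGAUAGCUGUUCAG-3′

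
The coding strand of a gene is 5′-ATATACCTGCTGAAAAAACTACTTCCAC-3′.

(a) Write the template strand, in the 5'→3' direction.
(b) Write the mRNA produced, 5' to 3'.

(a) 5'-GTGGAAGTAGTTTTTTCAGCAGGTATAT-3'
(b) 5'-AUAUACCUGCUGAAAAAACUACUUCCAC-3'

(a) The template strand is the reverse complement of the coding strand: complement TATATGGACGACTTTTTTGATGAAGGTG, then reverse.
(b) mRNA matches the coding strand with T→U.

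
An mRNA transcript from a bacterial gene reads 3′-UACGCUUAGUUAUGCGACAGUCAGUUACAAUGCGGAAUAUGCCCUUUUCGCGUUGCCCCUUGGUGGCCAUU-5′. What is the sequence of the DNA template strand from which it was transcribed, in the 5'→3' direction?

5′-ATGCGAATCAATACGCTGTCAGTCAATGTTACGCCTTATACGGGAAAAGCGCAACGGGGAACCACCGGTAA-3′

Written 5'→3' the mRNA is UUACCGGUGGUUCCCCGUUGCGCUUUUCCCGUAUAAGGCGUAACAUUGACUGACAGCGUAUUGAUUCGCAU, so the coding DNA strand is TTACCGGTGGTTCCCCGTTGCGCTTTTCCCGTATAAGGCGTAACATTGACTGACAGCGTATTGATTCGCAT. The template is its reverse complement.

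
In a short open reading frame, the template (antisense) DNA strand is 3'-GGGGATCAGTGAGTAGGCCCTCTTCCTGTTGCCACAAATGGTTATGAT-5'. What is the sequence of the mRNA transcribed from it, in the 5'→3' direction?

5'-CCCCUAGUCACUCAUCCGGGAGAAGGACAACGGUGUUUACCAAUACUA-3'

Reading the template 3'→5' as shown, RNA polymerase pairs each base (A→U, T→A, G↔C) to build mRNA 5'→3' directly.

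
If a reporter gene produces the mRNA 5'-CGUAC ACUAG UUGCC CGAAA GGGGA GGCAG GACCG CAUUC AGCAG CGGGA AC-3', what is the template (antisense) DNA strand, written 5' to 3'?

Replace U with T to get the coding DNA strand: CGTACACTAGTTGCCCGAAAGGGGAGGCAGGACCGCATTCAGCAGCGGGAAC. The template strand is its reverse complement (complement GCATGTGATCAACGGGCTTTCCCCTCCGTCCTGGCGTAAGTCGTCGCCCTTG, then reverse).

5′-GTTCCCGCTGCTGAATGCGGTCCTGCCTCCCCTTTCGGGCAACTAGTGTACG-3′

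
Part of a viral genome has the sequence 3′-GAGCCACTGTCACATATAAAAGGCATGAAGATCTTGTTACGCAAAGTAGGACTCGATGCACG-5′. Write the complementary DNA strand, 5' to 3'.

The strand is given 3'→5', so its complement runs 5'→3' in the same left-to-right order: pair each base A↔T, G↔C.

5'-CTCGGTGACAGTGTATATTTTCCGTACTTCTAGAACAATGCGTTTCATCCTGAGCTACGTGC-3'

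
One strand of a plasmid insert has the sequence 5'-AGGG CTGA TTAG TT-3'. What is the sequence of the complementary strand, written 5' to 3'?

The complement of AGGGCTGATTAGTT is TCCCGACTAATCAA (A↔T, G↔C). DNA strands are antiparallel, so the complementary strand runs 3'→5'; reversing gives the 5'→3' form.

5'-AACTAATCAGCCCT-3'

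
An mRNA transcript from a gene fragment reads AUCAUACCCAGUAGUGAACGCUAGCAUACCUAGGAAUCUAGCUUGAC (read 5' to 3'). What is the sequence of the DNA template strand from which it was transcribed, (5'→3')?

5'-GTCAAGCTAGATTCCTAGGTATGCTAGCGTTCACTACTGGGTATGAT-3'

Replace U with T to get the coding DNA strand: ATCATACCCAGTAGTGAACGCTAGCATACCTAGGAATCTAGCTTGAC. The template strand is its reverse complement (complement TAGTATGGGTCATCACTTGCGATCGTATGGATCCTTAGATCGAACTG, then reverse).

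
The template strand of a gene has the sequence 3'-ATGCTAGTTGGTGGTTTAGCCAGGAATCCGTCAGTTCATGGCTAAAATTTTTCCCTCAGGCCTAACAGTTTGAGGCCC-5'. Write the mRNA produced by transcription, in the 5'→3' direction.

5'-UACGAUCAACCACCAAAUCGGUCCUUAGGCAGUCAAGUACCGAUUUUAAAAAGGGAGUCCGGAUUGUCAAACUCCGGG-3'

Reading the template 3'→5' as shown, RNA polymerase pairs each base (A→U, T→A, G↔C) to build mRNA 5'→3' directly.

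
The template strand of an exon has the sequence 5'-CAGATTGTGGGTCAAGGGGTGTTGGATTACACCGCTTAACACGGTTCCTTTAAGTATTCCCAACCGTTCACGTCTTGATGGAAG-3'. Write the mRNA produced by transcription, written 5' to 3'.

5'-CUUCCAUCAAGACGUGAACGGUUGGGAAUACUUAAAGGAACCGUGUUAAGCGGUGUAAUCCAACACCCCUUGACCCACAAUCUG-3'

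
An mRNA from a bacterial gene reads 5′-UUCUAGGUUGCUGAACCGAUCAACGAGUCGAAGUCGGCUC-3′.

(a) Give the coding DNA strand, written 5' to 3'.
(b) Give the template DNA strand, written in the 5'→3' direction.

(a) 5′-TTCTAGGTTGCTGAACCGATCAACGAGTCGAAGTCGGCTC-3′
(b) 5'-GAGCCGACTTCGACTCGTTGATCGGTTCAGCAACCTAGAA-3'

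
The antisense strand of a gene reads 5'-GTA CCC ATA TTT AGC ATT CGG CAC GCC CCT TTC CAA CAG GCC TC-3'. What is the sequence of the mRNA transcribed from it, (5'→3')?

5′-GAGGCCUGUUGGAAAGGGGCGUGCCGAAUGCUAAAUAUGGGUAC-3′

RNA polymerase reads the template 3'→5' and synthesizes mRNA 5'→3' by base-pairing (A→U, T→A, G↔C). The complement of the template is CATGGGTATAAATCGTAAGCCGTGCGGGGAAAGGTTGTCCGGAG; antiparallel, so 5'→3' the coding strand is GAGGCCTGTTGGAAAGGGGCGTGCCGAATGCTAAATATGGGTAC. Replace T with U for the mRNA.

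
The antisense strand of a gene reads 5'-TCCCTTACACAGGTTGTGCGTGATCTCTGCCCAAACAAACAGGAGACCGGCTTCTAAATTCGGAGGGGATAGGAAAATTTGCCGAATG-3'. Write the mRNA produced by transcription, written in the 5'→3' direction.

5'-CAUUCGGCAAAUUUUCCUAUCCCCUCCGAAUUUAGAAGCCGGUCUCCUGUUUGUUUGGGCAGAGAUCACGCACAACCUGUGUAAGGGA-3'

RNA polymerase reads the template 3'→5' and synthesizes mRNA 5'→3' by base-pairing (A→U, T→A, G↔C). The complement of the template is AGGGAATGTGTCCAACACGCACTAGAGACGGGTTTGTTTGTCCTCTGGCCGAAGATTTAAGCCTCCCCTATCCTTTTAAACGGCTTAC; antiparallel, so 5'→3' the coding strand is CATTCGGCAAATTTTCCTATCCCCTCCGAATTTAGAAGCCGGTCTCCTGTTTGTTTGGGCAGAGATCACGCACAACCTGTGTAAGGGA. Replace T with U for the mRNA.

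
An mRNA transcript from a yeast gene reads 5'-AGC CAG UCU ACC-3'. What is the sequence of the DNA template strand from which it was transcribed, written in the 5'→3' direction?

Replace U with T to get the coding DNA strand: AGCCAGTCTACC. The template strand is its reverse complement (complement TCGGTCAGATGG, then reverse).

5'-GGTAGACTGGCT-3'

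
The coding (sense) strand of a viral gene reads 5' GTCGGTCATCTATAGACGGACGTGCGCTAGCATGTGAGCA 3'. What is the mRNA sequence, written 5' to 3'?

5'-GUCGGUCAUCUAUAGACGGACGUGCGCUAGCAUGUGAGCA-3'

mRNA has the coding-strand sequence with U in place of T.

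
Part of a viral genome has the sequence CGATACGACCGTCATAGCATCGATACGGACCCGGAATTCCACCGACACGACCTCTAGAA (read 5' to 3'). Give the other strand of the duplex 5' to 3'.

5'-TTCTAGAGGTCGTGTCGGTGGAATTCCGGGTCCGTATCGATGCTATGACGGTCGTATCG-3'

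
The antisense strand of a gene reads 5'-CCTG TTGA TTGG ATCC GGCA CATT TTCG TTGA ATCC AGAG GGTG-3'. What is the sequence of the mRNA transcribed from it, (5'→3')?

RNA polymerase reads the template 3'→5' and synthesizes mRNA 5'→3' by base-pairing (A→U, T→A, G↔C). The complement of the template is GGACAACTAACCTAGGCCGTGTAAAAGCAACTTAGGTCTCCCAC; antiparallel, so 5'→3' the coding strand is CACCCTCTGGATTCAACGAAAATGTGCCGGATCCAATCAACAGG. Replace T with U for the mRNA.

5'-CACCCUCUGGAUUCAACGAAAAUGUGCCGGAUCCAAUCAACAGG-3'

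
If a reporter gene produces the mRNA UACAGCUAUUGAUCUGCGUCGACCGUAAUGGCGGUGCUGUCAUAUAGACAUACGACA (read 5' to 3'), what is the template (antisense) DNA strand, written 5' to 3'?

5'-TGTCGTATGTCTATATGACAGCACCGCCATTACGGTCGACGCAGATCAATAGCTGTA-3'

Replace U with T to get the coding DNA strand: TACAGCTATTGATCTGCGTCGACCGTAATGGCGGTGCTGTCATATAGACATACGACA. The template strand is its reverse complement (complement ATGTCGATAACTAGACGCAGCTGGCATTACCGCCACGACAGTATATCTGTATGCTGT, then reverse).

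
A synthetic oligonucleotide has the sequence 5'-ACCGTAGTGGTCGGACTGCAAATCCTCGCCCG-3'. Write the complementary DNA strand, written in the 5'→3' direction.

5'-CGGGCGAGGATTTGCAGTCCGACCACTACGGT-3'

Pairing A↔T and G↔C gives TGGCATCACCAGCCTGACGTTTAGGAGCGGGC, running 3'→5'. Reverse for the 5'→3' convention.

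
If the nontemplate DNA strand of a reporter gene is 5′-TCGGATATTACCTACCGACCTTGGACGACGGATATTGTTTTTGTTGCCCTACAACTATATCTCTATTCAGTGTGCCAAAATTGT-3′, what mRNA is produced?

5'-UCGGAUAUUACCUACCGACCUUGGACGACGGAUAUUGUUUUUGUUGCCCUACAACUAUAUCUCUAUUCAGUGUGCCAAAAUUGU-3'

mRNA has the coding-strand sequence with U in place of T.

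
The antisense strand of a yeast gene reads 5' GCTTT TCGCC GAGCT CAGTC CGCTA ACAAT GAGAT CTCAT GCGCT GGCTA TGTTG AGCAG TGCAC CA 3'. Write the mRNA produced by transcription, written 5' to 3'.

5'-UGGUGCACUGCUCAACAUAGCCAGCGCAUGAGAUCUCAUUGUUAGCGGACUGAGCUCGGCGAAAAGC-3'

The mRNA has the sequence of the coding strand (reverse complement of the template) with T→U. Reverse complement of GCTTTTCGCCGAGCTCAGTCCGCTAACAATGAGATCTCATGCGCTGGCTATGTTGAGCAGTGCACCA is TGGTGCACTGCTCAACATAGCCAGCGCATGAGATCTCATTGTTAGCGGACTGAGCTCGGCGAAAAGC; then T→U.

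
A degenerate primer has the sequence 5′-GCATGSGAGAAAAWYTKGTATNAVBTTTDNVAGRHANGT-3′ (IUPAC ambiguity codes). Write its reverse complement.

Standard pairs A↔T, G↔C; ambiguity codes pair R↔Y, K↔M, W↔W, S↔S, B↔V, D↔H, N↔N. Complement (CGTACSCTCTTTTWRAMCATANTBVAAAHNBTCYDTNCA), then reverse for 5'→3'.

5'-ACNTDYCTBNHAAAVBTNATACMARWTTTTCTCSCATGC-3'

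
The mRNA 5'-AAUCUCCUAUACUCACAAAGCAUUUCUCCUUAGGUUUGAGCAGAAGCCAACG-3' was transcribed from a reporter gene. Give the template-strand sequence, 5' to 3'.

Replace U with T to get the coding DNA strand: AATCTCCTATACTCACAAAGCATTTCTCCTTAGGTTTGAGCAGAAGCCAACG. The template strand is its reverse complement (complement TTAGAGGATATGAGTGTTTCGTAAAGAGGAATCCAAACTCGTCTTCGGTTGC, then reverse).

5'-CGTTGGCTTCTGCTCAAACCTAAGGAGAAATGCTTTGTGAGTATAGGAGATT-3'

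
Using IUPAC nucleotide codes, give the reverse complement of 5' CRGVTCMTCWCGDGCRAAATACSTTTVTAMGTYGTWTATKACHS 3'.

5'-SDGTMATAWACRACKTABAAASGTATTTYGCHCGWGAKGABCYG-3'

Standard pairs A↔T, G↔C; ambiguity codes pair R↔Y, M↔K, W↔W, S↔S, D↔H, V↔B. Complement (GYCBAGKAGWGCHCGYTTTATGSAAABATKCARCAWATAMTGDS), then reverse for 5'→3'.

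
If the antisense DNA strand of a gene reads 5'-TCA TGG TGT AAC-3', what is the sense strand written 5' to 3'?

The coding strand is complementary and antiparallel to the template: take the complement (A↔T, G↔C) and reverse.

5'-GTTACACCATGA-3'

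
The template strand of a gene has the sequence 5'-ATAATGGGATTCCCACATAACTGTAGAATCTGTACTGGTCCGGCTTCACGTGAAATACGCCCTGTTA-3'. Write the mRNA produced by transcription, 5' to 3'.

5'-UAACAGGGCGUAUUUCACGUGAAGCCGGACCAGUACAGAUUCUACAGUUAUGUGGGAAUCCCAUUAU-3'

The mRNA has the sequence of the coding strand (reverse complement of the template) with T→U. Reverse complement of ATAATGGGATTCCCACATAACTGTAGAATCTGTACTGGTCCGGCTTCACGTGAAATACGCCCTGTTA is TAACAGGGCGTATTTCACGTGAAGCCGGACCAGTACAGATTCTACAGTTATGTGGGAATCCCATTAT; then T→U.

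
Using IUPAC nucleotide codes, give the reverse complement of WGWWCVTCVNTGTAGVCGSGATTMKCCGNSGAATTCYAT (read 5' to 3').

5'-ATRGAATTCSNCGGMKAATCSCGBCTACANBGABGWWCW-3'

Standard pairs A↔T, G↔C; ambiguity codes pair Y↔R, M↔K, W↔W, S↔S, V↔B, N↔N. Complement (WCWWGBAGBNACATCBGCSCTAAKMGGCNSCTTAAGRTA), then reverse for 5'→3'.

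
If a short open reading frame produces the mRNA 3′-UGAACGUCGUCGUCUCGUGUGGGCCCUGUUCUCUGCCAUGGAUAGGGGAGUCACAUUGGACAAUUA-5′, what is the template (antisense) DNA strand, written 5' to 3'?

Written 5'→3' the mRNA is AUUAACAGGUUACACUGAGGGGAUAGGUACCGUCUCUUGUCCCGGGUGUGCUCUGCUGCUGCAAGU, so the coding DNA strand is ATTAACAGGTTACACTGAGGGGATAGGTACCGTCTCTTGTCCCGGGTGTGCTCTGCTGCTGCAAGT. The template is its reverse complement.

5'-ACTTGCAGCAGCAGAGCACACCCGGGACAAGAGACGGTACCTATCCCCTCAGTGTAACCTGTTAAT-3'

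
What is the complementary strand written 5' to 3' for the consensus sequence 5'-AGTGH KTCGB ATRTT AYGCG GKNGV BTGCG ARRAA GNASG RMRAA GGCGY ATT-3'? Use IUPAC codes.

5'-AATRCGCCTTYKYCSTNCTTYYTCGCAVBCNMCCGCRTAAYATVCGAMDCACT-3'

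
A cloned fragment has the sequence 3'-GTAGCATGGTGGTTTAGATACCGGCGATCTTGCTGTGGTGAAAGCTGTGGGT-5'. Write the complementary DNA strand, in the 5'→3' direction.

The strand is given 3'→5', so its complement runs 5'→3' in the same left-to-right order: pair each base A↔T, G↔C.

5'-CATCGTACCACCAAATCTATGGCCGCTAGAACGACACCACTTTCGACACCCA-3'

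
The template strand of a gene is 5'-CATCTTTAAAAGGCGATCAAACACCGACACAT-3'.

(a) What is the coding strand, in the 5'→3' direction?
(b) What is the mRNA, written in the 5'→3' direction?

(a) The coding strand is the reverse complement of the template: complement GTAGAAATTTTCCGCTAGTTTGTGGCTGTGTA, then reverse.
(b) mRNA has the coding-strand sequence with T→U.

(a) 5'-ATGTGTCGGTGTTTGATCGCCTTTTAAAGATG-3'
(b) 5'-AUGUGUCGGUGUUUGAUCGCCUUUUAAAGAUG-3'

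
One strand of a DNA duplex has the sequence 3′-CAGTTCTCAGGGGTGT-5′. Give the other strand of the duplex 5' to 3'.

5'-GTCAAGAGTCCCCACA-3'

The strand is given 3'→5', so its complement runs 5'→3' in the same left-to-right order: pair each base A↔T, G↔C.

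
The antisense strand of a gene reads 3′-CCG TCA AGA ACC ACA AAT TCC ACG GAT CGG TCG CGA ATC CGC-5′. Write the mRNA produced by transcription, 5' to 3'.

5′-GGCAGUUCUUGGUGUUUAAGGUGCCUAGCCAGCGCUUAGGCG-3′

Reading the template 3'→5' as shown, RNA polymerase pairs each base (A→U, T→A, G↔C) to build mRNA 5'→3' directly.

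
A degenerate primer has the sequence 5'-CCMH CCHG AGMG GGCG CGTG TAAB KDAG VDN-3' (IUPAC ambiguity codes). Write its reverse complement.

Standard pairs A↔T, G↔C; ambiguity codes pair M↔K, B↔V, D↔H, N↔N. Complement (GGKDGGDCTCKCCCGCGCACATTVMHTCBHN), then reverse for 5'→3'.

5'-NHBCTHMVTTACACGCGCCCKCTCDGGDKGG-3'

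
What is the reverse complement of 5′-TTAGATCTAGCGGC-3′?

5'-GCCGCTAGATCTAA-3'

Reading the sequence 3'→5' and pairing each base (A↔T, G↔C) gives the reverse complement directly.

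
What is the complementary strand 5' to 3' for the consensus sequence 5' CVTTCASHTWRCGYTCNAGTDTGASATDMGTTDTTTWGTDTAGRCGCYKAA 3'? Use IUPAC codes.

5′-TTMRGCGYCTAHACWAAAHAACKHATSTCAHACTNGARCGYWADSTGAABG-3′

Standard pairs A↔T, G↔C; ambiguity codes pair R↔Y, M↔K, W↔W, S↔S, D↔H, V↔B, N↔N. Complement (GBAAGTSDAWYGCRAGNTCAHACTSTAHKCAAHAAAWCAHATCYGCGRMTT), then reverse for 5'→3'.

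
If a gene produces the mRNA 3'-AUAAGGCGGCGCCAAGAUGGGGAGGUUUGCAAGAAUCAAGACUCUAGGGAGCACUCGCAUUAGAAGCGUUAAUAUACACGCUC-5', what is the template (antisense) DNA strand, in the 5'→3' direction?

Written 5'→3' the mRNA is CUCGCACAUAUAAUUGCGAAGAUUACGCUCACGAGGGAUCUCAGAACUAAGAACGUUUGGAGGGGUAGAACCGCGGCGGAAUA, so the coding DNA strand is CTCGCACATATAATTGCGAAGATTACGCTCACGAGGGATCTCAGAACTAAGAACGTTTGGAGGGGTAGAACCGCGGCGGAATA. The template is its reverse complement.

5'-TATTCCGCCGCGGTTCTACCCCTCCAAACGTTCTTAGTTCTGAGATCCCTCGTGAGCGTAATCTTCGCAATTATATGTGCGAG-3'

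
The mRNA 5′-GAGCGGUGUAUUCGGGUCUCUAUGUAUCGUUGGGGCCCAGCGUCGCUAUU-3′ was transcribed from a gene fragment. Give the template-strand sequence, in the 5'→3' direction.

Replace U with T to get the coding DNA strand: GAGCGGTGTATTCGGGTCTCTATGTATCGTTGGGGCCCAGCGTCGCTATT. The template strand is its reverse complement (complement CTCGCCACATAAGCCCAGAGATACATAGCAACCCCGGGTCGCAGCGATAA, then reverse).

5'-AATAGCGACGCTGGGCCCCAACGATACATAGAGACCCGAATACACCGCTC-3'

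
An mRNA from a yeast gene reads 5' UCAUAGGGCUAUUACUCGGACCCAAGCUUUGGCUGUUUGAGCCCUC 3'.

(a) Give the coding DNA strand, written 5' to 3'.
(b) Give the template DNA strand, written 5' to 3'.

(a) The coding strand matches the mRNA with U→T.
(b) The template strand is the reverse complement of the coding strand.

(a) 5′-TCATAGGGCTATTACTCGGACCCAAGCTTTGGCTGTTTGAGCCCTC-3′
(b) 5'-GAGGGCTCAAACAGCCAAAGCTTGGGTCCGAGTAATAGCCCTATGA-3'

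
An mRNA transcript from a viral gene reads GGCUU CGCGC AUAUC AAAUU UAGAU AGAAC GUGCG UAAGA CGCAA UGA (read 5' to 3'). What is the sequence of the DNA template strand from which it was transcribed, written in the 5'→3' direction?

Replace U with T to get the coding DNA strand: GGCTTCGCGCATATCAAATTTAGATAGAACGTGCGTAAGACGCAATGA. The template strand is its reverse complement (complement CCGAAGCGCGTATAGTTTAAATCTATCTTGCACGCATTCTGCGTTACT, then reverse).

5′-TCATTGCGTCTTACGCACGTTCTATCTAAATTTGATATGCGCGAAGCC-3′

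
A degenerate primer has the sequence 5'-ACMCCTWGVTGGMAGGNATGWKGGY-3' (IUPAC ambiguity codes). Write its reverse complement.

5'-RCCMWCATNCCTKCCABCWAGGKGT-3'

Standard pairs A↔T, G↔C; ambiguity codes pair Y↔R, M↔K, W↔W, V↔B, N↔N. Complement (TGKGGAWCBACCKTCCNTACWMCCR), then reverse for 5'→3'.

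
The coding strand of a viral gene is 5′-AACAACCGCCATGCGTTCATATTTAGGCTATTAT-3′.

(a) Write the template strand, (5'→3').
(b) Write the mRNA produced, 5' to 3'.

(a) 5'-ATAATAGCCTAAATATGAACGCATGGCGGTTGTT-3'
(b) 5′-AACAACCGCCAUGCGUUCAUAUUUAGGCUAUUAU-3′

(a) The template strand is the reverse complement of the coding strand: complement TTGTTGGCGGTACGCAAGTATAAATCCGATAATA, then reverse.
(b) mRNA matches the coding strand with T→U.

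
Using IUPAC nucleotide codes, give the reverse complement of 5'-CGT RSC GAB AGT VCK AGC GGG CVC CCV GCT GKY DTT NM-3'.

Standard pairs A↔T, G↔C; ambiguity codes pair R↔Y, M↔K, S↔S, B↔V, D↔H, N↔N. Complement (GCAYSGCTVTCABGMTCGCCCGBGGGBCGACMRHAANK), then reverse for 5'→3'.

5'-KNAAHRMCAGCBGGGBGCCCGCTMGBACTVTCGSYACG-3'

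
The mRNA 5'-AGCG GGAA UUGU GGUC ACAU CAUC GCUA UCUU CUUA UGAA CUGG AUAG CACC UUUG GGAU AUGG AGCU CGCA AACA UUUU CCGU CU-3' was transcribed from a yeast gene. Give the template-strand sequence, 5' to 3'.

5'-AGACGGAAAATGTTTGCGAGCTCCATATCCCAAAGGTGCTATCCAGTTCATAAGAAGATAGCGATGATGTGACCACAATTCCCGCT-3'

Replace U with T to get the coding DNA strand: AGCGGGAATTGTGGTCACATCATCGCTATCTTCTTATGAACTGGATAGCACCTTTGGGATATGGAGCTCGCAAACATTTTCCGTCT. The template strand is its reverse complement (complement TCGCCCTTAACACCAGTGTAGTAGCGATAGAAGAATACTTGACCTATCGTGGAAACCCTATACCTCGAGCGTTTGTAAAAGGCAGA, then reverse).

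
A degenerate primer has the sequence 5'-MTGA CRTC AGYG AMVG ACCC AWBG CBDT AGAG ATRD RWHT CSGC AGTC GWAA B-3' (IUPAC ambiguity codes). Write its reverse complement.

5'-VTTWCGACTGCSGADWYHYATCTCTAHVGCVWTGGGTCBKTCRCTGAYGTCAK-3'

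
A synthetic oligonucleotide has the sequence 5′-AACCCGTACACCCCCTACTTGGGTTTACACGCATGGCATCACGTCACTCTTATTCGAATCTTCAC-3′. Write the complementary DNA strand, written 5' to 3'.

Pairing A↔T and G↔C gives TTGGGCATGTGGGGGATGAACCCAAATGTGCGTACCGTAGTGCAGTGAGAATAAGCTTAGAAGTG, running 3'→5'. Reverse for the 5'→3' convention.

5'-GTGAAGATTCGAATAAGAGTGACGTGATGCCATGCGTGTAAACCCAAGTAGGGGGTGTACGGGTT-3'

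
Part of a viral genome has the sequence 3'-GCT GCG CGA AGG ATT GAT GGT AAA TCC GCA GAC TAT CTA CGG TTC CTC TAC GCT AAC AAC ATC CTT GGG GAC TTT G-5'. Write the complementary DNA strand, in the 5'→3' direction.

5'-CGACGCGCTTCCTAACTACCATTTAGGCGTCTGATAGATGCCAAGGAGATGCGATTGTTGTAGGAACCCCTGAAAC-3'

The strand is given 3'→5', so its complement runs 5'→3' in the same left-to-right order: pair each base A↔T, G↔C.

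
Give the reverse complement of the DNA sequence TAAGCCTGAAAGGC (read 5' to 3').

5'-GCCTTTCAGGCTTA-3'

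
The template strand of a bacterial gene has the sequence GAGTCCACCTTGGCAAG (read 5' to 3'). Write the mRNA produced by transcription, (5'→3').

5'-CUUGCCAAGGUGGACUC-3'

RNA polymerase reads the template 3'→5' and synthesizes mRNA 5'→3' by base-pairing (A→U, T→A, G↔C). The complement of the template is CTCAGGTGGAACCGTTC; antiparallel, so 5'→3' the coding strand is CTTGCCAAGGTGGACTC. Replace T with U for the mRNA.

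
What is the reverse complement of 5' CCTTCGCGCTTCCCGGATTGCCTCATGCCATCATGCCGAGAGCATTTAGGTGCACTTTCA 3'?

Complement each base (A↔T, G↔C): GGAAGCGCGAAGGGCCTAACGGAGTACGGTAGTACGGCTCTCGTAAATCCACGTGAAAGT. Then reverse.

5'-TGAAAGTGCACCTAAATGCTCTCGGCATGATGGCATGAGGCAATCCGGGAAGCGCGAAGG-3'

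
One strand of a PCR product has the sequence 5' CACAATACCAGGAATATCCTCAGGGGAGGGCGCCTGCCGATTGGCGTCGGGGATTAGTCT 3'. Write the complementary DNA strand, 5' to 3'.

5'-AGACTAATCCCCGACGCCAATCGGCAGGCGCCCTCCCCTGAGGATATTCCTGGTATTGTG-3'

Pairing A↔T and G↔C gives GTGTTATGGTCCTTATAGGAGTCCCCTCCCGCGGACGGCTAACCGCAGCCCCTAATCAGA, running 3'→5'. Reverse for the 5'→3' convention.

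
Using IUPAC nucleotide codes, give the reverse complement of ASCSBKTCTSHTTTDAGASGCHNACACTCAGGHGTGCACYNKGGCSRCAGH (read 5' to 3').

5′-DCTGYSGCCMNRGTGCACDCCTGAGTGTNDGCSTCTHAAADSAGAMVSGST-3′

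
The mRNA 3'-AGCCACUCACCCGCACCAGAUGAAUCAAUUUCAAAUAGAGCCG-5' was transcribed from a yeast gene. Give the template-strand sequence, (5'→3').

5'-TCGGTGAGTGGGCGTGGTCTACTTAGTTAAAGTTTATCTCGGC-3'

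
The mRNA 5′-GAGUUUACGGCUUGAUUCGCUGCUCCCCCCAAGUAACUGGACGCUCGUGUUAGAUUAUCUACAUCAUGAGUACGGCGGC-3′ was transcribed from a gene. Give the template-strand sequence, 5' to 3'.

5'-GCCGCCGTACTCATGATGTAGATAATCTAACACGAGCGTCCAGTTACTTGGGGGGAGCAGCGAATCAAGCCGTAAACTC-3'

Replace U with T to get the coding DNA strand: GAGTTTACGGCTTGATTCGCTGCTCCCCCCAAGTAACTGGACGCTCGTGTTAGATTATCTACATCATGAGTACGGCGGC. The template strand is its reverse complement (complement CTCAAATGCCGAACTAAGCGACGAGGGGGGTTCATTGACCTGCGAGCACAATCTAATAGATGTAGTACTCATGCCGCCG, then reverse).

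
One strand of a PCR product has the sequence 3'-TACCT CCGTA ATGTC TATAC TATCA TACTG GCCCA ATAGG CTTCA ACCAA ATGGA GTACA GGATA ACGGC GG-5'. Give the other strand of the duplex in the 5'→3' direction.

5'-ATGGAGGCATTACAGATATGATAGTATGACCGGGTTATCCGAAGTTGGTTTACCTCATGTCCTATTGCCGCC-3'

The strand is given 3'→5', so its complement runs 5'→3' in the same left-to-right order: pair each base A↔T, G↔C.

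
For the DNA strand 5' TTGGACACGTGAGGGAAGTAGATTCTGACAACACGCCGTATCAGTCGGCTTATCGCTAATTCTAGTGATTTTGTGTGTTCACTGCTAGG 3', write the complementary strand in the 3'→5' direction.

Base-pairing A↔T, G↔C gives the complement. The complementary strand is antiparallel, so paired with a 5'→3' strand it runs 3'→5'.

3'-AACCTGTGCACTCCCTTCATCTAAGACTGTTGTGCGGCATAGTCAGCCGAATAGCGATTAAGATCACTAAAACACACAAGTGACGATCC-5'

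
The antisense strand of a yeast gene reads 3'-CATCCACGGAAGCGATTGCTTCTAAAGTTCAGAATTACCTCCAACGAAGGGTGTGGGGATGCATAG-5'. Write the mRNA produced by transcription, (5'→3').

5′-GUAGGUGCCUUCGCUAACGAAGAUUUCAAGUCUUAAUGGAGGUUGCUUCCCACACCCCUACGUAUC-3′

Reading the template 3'→5' as shown, RNA polymerase pairs each base (A→U, T→A, G↔C) to build mRNA 5'→3' directly.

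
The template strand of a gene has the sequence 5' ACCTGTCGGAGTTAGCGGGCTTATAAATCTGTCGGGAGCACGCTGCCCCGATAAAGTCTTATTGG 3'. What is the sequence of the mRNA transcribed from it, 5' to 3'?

The mRNA has the sequence of the coding strand (reverse complement of the template) with T→U. Reverse complement of ACCTGTCGGAGTTAGCGGGCTTATAAATCTGTCGGGAGCACGCTGCCCCGATAAAGTCTTATTGG is CCAATAAGACTTTATCGGGGCAGCGTGCTCCCGACAGATTTATAAGCCCGCTAACTCCGACAGGT; then T→U.

5'-CCAAUAAGACUUUAUCGGGGCAGCGUGCUCCCGACAGAUUUAUAAGCCCGCUAACUCCGACAGGU-3'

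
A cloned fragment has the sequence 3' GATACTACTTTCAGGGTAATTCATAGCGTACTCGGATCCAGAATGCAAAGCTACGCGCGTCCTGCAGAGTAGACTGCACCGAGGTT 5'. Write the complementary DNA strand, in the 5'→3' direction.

5′-CTATGATGAAAGTCCCATTAAGTATCGCATGAGCCTAGGTCTTACGTTTCGATGCGCGCAGGACGTCTCATCTGACGTGGCTCCAA-3′

The strand is given 3'→5', so its complement runs 5'→3' in the same left-to-right order: pair each base A↔T, G↔C.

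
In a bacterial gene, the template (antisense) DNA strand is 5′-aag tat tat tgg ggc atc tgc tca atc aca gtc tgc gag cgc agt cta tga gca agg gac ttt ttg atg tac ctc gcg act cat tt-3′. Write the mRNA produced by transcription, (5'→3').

5'-AAAUGAGUCGCGAGGUACAUCAAAAAGUCCCUUGCUCAUAGACUGCGCUCGCAGACUGUGAUUGAGCAGAUGCCCCAAUAAUACUU-3'

The mRNA has the sequence of the coding strand (reverse complement of the template) with T→U. Reverse complement of AAGTATTATTGGGGCATCTGCTCAATCACAGTCTGCGAGCGCAGTCTATGAGCAAGGGACTTTTTGATGTACCTCGCGACTCATTT is AAATGAGTCGCGAGGTACATCAAAAAGTCCCTTGCTCATAGACTGCGCTCGCAGACTGTGATTGAGCAGATGCCCCAATAATACTT; then T→U.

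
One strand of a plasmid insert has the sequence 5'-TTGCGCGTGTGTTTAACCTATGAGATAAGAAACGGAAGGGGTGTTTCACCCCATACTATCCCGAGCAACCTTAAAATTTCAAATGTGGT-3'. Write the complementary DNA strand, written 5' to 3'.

5′-ACCACATTTGAAATTTTAAGGTTGCTCGGGATAGTATGGGGTGAAACACCCCTTCCGTTTCTTATCTCATAGGTTAAACACACGCGCAA-3′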